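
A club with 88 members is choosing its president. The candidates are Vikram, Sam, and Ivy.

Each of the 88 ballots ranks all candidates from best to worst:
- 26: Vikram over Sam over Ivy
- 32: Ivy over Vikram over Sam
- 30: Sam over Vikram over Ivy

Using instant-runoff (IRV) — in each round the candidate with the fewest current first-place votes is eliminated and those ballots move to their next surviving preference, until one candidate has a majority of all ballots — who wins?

Round 1: Vikram 26, Sam 30, Ivy 32. Vikram eliminated.
Round 2: Sam 56, Ivy 32. Sam has a majority (≥45).

Sam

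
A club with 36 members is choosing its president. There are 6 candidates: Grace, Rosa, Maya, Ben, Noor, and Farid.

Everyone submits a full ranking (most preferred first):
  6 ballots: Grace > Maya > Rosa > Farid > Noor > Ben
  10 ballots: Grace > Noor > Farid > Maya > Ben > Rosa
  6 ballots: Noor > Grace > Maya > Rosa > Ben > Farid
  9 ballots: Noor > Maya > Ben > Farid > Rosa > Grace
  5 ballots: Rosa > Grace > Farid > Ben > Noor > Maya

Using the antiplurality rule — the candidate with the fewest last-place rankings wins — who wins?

Noor

Last-place votes: Grace 9, Rosa 10, Maya 5, Ben 6, Noor 0, Farid 6.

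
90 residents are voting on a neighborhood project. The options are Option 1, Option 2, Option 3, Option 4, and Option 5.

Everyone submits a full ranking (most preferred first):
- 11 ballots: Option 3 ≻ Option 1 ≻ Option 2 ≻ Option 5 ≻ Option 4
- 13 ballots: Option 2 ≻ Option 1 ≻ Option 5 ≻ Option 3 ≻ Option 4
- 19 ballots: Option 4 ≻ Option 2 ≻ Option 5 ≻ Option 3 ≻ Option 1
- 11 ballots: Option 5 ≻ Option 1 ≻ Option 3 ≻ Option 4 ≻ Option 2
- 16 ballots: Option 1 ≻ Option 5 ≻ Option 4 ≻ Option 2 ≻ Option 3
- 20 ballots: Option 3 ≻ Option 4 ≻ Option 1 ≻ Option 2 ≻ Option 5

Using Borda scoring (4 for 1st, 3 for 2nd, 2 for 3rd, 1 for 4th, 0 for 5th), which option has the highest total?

Option 1

Option 1: 11×3 + 13×3 + 19×0 + 11×3 + 16×4 + 20×2 = 209
Option 2: 11×2 + 13×4 + 19×3 + 11×0 + 16×1 + 20×1 = 167
Option 3: 11×4 + 13×1 + 19×1 + 11×2 + 16×0 + 20×4 = 178
Option 4: 11×0 + 13×0 + 19×4 + 11×1 + 16×2 + 20×3 = 179
Option 5: 11×1 + 13×2 + 19×2 + 11×4 + 16×3 + 20×0 = 167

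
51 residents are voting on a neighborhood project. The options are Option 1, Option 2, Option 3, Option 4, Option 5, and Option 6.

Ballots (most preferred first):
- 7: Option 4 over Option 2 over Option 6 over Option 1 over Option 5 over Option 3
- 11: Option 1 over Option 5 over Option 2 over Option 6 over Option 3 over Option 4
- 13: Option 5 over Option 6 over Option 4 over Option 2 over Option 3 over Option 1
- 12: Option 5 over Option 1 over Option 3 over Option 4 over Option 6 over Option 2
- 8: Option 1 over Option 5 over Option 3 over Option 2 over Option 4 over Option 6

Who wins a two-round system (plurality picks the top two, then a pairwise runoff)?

Option 1

Round 1 first-place votes: Option 1 19, Option 2 0, Option 3 0, Option 4 7, Option 5 25, Option 6 0. Option 5 and Option 1 advance.
Runoff: Option 5 is ranked above Option 1 on 25 ballots, Option 1 above Option 5 on 26.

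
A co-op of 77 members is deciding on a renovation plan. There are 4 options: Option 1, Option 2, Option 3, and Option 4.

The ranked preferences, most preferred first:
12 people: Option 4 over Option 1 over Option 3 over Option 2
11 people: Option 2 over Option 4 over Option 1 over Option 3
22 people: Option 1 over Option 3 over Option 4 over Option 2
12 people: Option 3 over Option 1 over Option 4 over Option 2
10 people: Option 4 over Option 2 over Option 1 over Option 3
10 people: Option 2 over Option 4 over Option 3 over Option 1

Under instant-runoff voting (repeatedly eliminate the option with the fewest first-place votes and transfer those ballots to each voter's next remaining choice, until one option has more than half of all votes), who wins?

Round 1: Option 1 22, Option 2 21, Option 3 12, Option 4 22. Option 3 eliminated.
Round 2: Option 1 34, Option 2 21, Option 4 22. Option 2 eliminated.
Round 3: Option 1 34, Option 4 43. Option 4 has a majority (≥39).

Option 4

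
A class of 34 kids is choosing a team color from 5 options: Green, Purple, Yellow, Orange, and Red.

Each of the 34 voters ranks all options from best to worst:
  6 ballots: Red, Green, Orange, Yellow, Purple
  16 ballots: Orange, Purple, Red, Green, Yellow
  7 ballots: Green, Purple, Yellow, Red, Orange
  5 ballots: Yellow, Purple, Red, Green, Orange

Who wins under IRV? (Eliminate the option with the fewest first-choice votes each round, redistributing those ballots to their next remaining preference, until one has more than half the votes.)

Red

Round 1: Green 7, Purple 0, Yellow 5, Orange 16, Red 6. Purple eliminated.
Round 2: Green 7, Yellow 5, Orange 16, Red 6. Yellow eliminated.
Round 3: Green 7, Orange 16, Red 11. Green eliminated.
Round 4: Orange 16, Red 18. Red has a majority (≥18).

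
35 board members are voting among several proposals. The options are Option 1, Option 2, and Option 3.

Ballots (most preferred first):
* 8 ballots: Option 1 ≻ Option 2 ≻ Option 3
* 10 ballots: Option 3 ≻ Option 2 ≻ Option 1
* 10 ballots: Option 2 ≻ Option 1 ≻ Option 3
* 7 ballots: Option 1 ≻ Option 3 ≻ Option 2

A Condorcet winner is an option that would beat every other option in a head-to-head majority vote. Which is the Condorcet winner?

Option 2 vs Option 1: 20–15
Option 2 vs Option 3: 18–17
Option 2 beats every other option.

Option 2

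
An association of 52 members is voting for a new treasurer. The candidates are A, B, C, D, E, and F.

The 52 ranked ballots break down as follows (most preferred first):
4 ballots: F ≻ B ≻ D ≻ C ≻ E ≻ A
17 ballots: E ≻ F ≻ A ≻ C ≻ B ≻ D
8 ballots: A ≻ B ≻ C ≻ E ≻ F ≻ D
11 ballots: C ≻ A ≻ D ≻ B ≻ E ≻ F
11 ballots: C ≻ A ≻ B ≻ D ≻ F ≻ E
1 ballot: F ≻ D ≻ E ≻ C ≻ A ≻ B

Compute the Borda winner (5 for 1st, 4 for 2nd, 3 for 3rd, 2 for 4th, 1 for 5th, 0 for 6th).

A: 4×0 + 17×3 + 8×5 + 11×4 + 11×4 + 1×1 = 180
B: 4×4 + 17×1 + 8×4 + 11×2 + 11×3 + 1×0 = 120
C: 4×2 + 17×2 + 8×3 + 11×5 + 11×5 + 1×2 = 178
D: 4×3 + 17×0 + 8×0 + 11×3 + 11×2 + 1×4 = 71
E: 4×1 + 17×5 + 8×2 + 11×1 + 11×0 + 1×3 = 119
F: 4×5 + 17×4 + 8×1 + 11×0 + 11×1 + 1×5 = 112

A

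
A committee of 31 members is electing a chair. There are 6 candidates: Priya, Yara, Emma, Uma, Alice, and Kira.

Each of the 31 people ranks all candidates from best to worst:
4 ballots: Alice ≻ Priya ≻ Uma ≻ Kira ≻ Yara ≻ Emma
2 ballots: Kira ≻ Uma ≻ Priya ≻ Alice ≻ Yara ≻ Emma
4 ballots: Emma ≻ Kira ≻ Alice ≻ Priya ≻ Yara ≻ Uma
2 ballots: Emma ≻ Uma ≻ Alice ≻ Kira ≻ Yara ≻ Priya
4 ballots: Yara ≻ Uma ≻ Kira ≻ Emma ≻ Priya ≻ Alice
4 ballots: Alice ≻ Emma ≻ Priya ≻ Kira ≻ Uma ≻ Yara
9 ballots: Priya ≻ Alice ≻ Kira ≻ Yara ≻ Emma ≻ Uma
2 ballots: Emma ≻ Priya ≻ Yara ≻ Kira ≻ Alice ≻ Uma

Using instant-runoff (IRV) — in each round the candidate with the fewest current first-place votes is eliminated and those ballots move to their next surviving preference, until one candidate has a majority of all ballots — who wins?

Emma

Round 1: Priya 9, Yara 4, Emma 8, Uma 0, Alice 8, Kira 2. Uma eliminated.
Round 2: Priya 9, Yara 4, Emma 8, Alice 8, Kira 2. Kira eliminated.
Round 3: Priya 11, Yara 4, Emma 8, Alice 8. Yara eliminated.
Round 4: Priya 11, Emma 12, Alice 8. Alice eliminated.
Round 5: Priya 15, Emma 16. Emma has a majority (≥16).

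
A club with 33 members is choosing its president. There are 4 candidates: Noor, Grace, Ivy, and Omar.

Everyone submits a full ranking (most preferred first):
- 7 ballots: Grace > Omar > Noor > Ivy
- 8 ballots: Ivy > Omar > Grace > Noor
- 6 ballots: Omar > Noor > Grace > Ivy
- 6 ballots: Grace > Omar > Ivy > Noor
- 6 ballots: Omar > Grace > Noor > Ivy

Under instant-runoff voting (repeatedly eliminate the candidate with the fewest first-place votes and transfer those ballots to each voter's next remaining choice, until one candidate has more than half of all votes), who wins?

Omar

Round 1: Noor 0, Grace 13, Ivy 8, Omar 12. Noor eliminated.
Round 2: Grace 13, Ivy 8, Omar 12. Ivy eliminated.
Round 3: Grace 13, Omar 20. Omar has a majority (≥17).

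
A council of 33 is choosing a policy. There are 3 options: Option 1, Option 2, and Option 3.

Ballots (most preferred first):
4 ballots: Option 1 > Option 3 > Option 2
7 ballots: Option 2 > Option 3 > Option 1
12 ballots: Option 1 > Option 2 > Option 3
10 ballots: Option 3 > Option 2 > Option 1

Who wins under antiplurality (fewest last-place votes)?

Option 2

Last-place votes: Option 1 17, Option 2 4, Option 3 12.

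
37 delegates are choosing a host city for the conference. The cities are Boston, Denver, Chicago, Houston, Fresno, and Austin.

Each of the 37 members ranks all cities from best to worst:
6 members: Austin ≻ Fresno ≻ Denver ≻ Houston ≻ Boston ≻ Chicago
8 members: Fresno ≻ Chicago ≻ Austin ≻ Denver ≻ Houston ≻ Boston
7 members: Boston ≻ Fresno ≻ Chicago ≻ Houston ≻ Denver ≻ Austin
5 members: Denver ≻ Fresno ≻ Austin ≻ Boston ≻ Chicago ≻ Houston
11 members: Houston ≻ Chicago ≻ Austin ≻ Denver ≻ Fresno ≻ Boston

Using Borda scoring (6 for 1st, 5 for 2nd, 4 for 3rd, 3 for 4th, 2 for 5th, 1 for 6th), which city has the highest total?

Boston: 6×2 + 8×1 + 7×6 + 5×3 + 11×1 = 88
Denver: 6×4 + 8×3 + 7×2 + 5×6 + 11×3 = 125
Chicago: 6×1 + 8×5 + 7×4 + 5×2 + 11×5 = 139
Houston: 6×3 + 8×2 + 7×3 + 5×1 + 11×6 = 126
Fresno: 6×5 + 8×6 + 7×5 + 5×5 + 11×2 = 160
Austin: 6×6 + 8×4 + 7×1 + 5×4 + 11×4 = 139

Fresno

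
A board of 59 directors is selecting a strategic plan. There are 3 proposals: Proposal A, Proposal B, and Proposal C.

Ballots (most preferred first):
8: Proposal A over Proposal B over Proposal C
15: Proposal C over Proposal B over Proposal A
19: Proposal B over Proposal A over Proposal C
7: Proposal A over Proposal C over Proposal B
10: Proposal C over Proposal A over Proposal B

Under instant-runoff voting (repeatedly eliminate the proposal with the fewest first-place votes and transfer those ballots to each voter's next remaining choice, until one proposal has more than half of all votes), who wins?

Round 1: Proposal A 15, Proposal B 19, Proposal C 25. Proposal A eliminated.
Round 2: Proposal B 27, Proposal C 32. Proposal C has a majority (≥30).

Proposal C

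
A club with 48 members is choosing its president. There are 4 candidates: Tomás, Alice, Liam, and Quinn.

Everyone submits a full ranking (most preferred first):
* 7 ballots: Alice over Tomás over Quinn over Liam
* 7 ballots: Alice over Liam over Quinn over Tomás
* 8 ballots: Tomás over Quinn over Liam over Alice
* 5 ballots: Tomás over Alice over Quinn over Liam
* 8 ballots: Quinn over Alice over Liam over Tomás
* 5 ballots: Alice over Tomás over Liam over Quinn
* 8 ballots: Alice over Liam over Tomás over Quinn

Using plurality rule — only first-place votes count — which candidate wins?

First-place votes: Tomás 13, Alice 27, Liam 0, Quinn 8.

Alice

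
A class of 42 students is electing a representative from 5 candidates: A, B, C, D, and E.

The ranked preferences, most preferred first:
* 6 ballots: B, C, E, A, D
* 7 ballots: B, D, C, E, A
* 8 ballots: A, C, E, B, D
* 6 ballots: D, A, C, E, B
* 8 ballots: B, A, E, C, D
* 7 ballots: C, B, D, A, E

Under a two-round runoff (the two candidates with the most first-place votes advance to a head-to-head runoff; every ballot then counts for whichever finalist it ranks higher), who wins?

Round 1 first-place votes: A 8, B 21, C 7, D 6, E 0. B and A advance.
Runoff: B is ranked above A on 28 ballots, A above B on 14.

B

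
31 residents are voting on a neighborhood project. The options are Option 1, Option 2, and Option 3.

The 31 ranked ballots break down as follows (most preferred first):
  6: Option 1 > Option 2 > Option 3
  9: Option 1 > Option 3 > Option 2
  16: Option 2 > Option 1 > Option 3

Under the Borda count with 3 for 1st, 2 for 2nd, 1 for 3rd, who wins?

Option 1: 6×3 + 9×3 + 16×2 = 77
Option 2: 6×2 + 9×1 + 16×3 = 69
Option 3: 6×1 + 9×2 + 16×1 = 40

Option 1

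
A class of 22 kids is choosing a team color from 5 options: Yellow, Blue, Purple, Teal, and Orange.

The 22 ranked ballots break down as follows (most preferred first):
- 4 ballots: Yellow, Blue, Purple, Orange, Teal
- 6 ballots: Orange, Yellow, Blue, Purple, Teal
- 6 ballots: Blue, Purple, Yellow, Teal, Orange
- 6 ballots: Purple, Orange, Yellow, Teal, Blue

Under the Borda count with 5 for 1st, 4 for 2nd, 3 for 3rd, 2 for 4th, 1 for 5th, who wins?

Yellow: 4×5 + 6×4 + 6×3 + 6×3 = 80
Blue: 4×4 + 6×3 + 6×5 + 6×1 = 70
Purple: 4×3 + 6×2 + 6×4 + 6×5 = 78
Teal: 4×1 + 6×1 + 6×2 + 6×2 = 34
Orange: 4×2 + 6×5 + 6×1 + 6×4 = 68

Yellow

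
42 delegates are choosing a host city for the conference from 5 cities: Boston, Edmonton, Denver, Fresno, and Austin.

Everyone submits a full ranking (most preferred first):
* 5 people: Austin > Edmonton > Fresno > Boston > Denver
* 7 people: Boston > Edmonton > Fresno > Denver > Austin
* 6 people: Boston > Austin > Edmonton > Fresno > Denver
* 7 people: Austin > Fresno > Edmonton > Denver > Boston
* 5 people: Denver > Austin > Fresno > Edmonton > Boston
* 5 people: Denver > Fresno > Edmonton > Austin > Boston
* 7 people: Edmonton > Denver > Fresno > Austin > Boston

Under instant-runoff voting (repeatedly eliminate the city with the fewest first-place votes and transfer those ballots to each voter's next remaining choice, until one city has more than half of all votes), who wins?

Round 1: Boston 13, Edmonton 7, Denver 10, Fresno 0, Austin 12. Fresno eliminated.
Round 2: Boston 13, Edmonton 7, Denver 10, Austin 12. Edmonton eliminated.
Round 3: Boston 13, Denver 17, Austin 12. Austin eliminated.
Round 4: Boston 18, Denver 24. Denver has a majority (≥22).

Denver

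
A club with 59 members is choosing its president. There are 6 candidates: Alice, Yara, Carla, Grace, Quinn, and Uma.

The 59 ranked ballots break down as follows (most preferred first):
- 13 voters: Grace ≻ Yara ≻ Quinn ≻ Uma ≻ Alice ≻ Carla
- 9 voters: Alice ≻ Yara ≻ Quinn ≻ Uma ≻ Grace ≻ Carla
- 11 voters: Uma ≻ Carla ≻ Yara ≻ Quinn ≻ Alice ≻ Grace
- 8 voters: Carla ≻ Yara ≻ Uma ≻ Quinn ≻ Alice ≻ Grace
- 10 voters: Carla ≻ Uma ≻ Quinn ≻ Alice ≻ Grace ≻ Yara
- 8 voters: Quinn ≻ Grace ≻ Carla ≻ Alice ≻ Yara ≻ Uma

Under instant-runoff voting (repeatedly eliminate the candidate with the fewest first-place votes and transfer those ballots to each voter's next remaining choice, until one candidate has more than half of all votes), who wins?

Uma

Round 1: Alice 9, Yara 0, Carla 18, Grace 13, Quinn 8, Uma 11. Yara eliminated.
Round 2: Alice 9, Carla 18, Grace 13, Quinn 8, Uma 11. Quinn eliminated.
Round 3: Alice 9, Carla 18, Grace 21, Uma 11. Alice eliminated.
Round 4: Carla 18, Grace 21, Uma 20. Carla eliminated.
Round 5: Grace 21, Uma 38. Uma has a majority (≥30).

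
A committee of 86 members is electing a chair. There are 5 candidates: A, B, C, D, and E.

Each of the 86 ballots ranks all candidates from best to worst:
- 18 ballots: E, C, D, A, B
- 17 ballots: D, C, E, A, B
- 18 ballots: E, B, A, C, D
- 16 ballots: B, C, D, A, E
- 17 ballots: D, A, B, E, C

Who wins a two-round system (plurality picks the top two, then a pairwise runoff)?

D

Round 1 first-place votes: A 0, B 16, C 0, D 34, E 36. E and D advance.
Runoff: E is ranked above D on 36 ballots, D above E on 50.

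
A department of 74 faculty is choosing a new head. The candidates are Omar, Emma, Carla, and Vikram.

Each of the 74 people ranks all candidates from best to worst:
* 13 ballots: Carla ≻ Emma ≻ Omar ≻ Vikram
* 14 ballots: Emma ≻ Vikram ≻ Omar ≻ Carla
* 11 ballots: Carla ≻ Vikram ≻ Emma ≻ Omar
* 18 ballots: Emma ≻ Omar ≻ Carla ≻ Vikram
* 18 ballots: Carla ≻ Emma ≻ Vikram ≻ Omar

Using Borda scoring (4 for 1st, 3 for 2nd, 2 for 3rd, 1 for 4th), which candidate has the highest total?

Omar: 13×2 + 14×2 + 11×1 + 18×3 + 18×1 = 137
Emma: 13×3 + 14×4 + 11×2 + 18×4 + 18×3 = 243
Carla: 13×4 + 14×1 + 11×4 + 18×2 + 18×4 = 218
Vikram: 13×1 + 14×3 + 11×3 + 18×1 + 18×2 = 142

Emma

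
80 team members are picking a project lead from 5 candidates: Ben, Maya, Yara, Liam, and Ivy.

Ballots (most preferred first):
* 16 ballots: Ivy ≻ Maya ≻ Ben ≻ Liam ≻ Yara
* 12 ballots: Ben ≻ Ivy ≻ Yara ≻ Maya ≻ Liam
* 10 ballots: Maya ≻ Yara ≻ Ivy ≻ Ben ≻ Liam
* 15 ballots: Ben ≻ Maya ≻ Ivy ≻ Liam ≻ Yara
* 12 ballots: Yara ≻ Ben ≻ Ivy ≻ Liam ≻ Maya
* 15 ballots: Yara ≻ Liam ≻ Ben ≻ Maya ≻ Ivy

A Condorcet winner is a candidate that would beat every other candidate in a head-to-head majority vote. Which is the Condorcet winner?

Ben

Ben vs Maya: 54–26
Ben vs Yara: 43–37
Ben vs Liam: 65–15
Ben vs Ivy: 54–26
Ben beats every other candidate.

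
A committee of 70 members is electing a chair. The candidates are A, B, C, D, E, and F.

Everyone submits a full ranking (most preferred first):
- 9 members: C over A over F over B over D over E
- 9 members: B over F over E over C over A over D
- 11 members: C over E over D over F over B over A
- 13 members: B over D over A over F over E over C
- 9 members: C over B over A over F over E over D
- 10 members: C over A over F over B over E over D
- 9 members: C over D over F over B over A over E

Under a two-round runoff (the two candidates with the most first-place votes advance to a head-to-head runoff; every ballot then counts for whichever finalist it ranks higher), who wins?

C

Round 1 first-place votes: A 0, B 22, C 48, D 0, E 0, F 0. C and B advance.
Runoff: C is ranked above B on 48 ballots, B above C on 22.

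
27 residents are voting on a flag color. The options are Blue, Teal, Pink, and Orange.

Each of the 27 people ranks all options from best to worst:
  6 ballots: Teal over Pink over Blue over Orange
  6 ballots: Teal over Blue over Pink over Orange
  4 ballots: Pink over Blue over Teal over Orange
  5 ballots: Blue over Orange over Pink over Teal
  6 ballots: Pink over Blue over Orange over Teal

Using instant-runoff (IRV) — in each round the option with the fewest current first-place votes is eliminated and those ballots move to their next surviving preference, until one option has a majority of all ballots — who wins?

Pink

Round 1: Blue 5, Teal 12, Pink 10, Orange 0. Orange eliminated.
Round 2: Blue 5, Teal 12, Pink 10. Blue eliminated.
Round 3: Teal 12, Pink 15. Pink has a majority (≥14).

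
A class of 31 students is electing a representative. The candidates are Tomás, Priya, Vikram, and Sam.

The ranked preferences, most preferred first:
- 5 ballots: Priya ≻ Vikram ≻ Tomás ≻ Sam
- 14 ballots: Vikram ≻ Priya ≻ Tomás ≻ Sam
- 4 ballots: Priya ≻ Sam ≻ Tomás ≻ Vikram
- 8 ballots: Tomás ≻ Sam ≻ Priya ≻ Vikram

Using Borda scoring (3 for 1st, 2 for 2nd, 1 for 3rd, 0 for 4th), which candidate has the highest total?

Priya

Tomás: 5×1 + 14×1 + 4×1 + 8×3 = 47
Priya: 5×3 + 14×2 + 4×3 + 8×1 = 63
Vikram: 5×2 + 14×3 + 4×0 + 8×0 = 52
Sam: 5×0 + 14×0 + 4×2 + 8×2 = 24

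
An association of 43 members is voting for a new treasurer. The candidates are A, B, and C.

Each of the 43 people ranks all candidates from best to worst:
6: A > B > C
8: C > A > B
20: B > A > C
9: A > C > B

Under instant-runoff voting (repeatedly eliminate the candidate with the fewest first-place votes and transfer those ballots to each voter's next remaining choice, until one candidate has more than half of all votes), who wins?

Round 1: A 15, B 20, C 8. C eliminated.
Round 2: A 23, B 20. A has a majority (≥22).

A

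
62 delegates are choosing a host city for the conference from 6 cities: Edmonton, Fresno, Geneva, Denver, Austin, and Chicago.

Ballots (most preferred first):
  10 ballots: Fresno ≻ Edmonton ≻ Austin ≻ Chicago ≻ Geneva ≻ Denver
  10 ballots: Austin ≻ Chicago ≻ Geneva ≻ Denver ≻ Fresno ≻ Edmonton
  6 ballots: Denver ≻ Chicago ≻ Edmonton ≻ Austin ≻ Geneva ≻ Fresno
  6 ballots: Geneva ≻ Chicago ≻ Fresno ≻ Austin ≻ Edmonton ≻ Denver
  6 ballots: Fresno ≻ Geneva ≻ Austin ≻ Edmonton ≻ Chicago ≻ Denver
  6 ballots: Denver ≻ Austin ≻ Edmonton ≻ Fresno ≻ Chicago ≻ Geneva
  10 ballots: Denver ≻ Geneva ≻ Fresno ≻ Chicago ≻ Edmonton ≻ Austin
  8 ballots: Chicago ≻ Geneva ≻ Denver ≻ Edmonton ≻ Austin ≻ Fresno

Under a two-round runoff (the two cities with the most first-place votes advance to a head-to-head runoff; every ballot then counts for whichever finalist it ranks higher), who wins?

Round 1 first-place votes: Edmonton 0, Fresno 16, Geneva 6, Denver 22, Austin 10, Chicago 8. Denver and Fresno advance.
Runoff: Denver is ranked above Fresno on 40 ballots, Fresno above Denver on 22.

Denver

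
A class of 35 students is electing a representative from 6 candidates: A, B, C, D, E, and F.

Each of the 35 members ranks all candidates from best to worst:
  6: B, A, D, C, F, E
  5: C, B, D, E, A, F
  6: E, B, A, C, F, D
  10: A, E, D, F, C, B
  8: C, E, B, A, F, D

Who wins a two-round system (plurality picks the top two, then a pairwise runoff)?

Round 1 first-place votes: A 10, B 6, C 13, D 0, E 6, F 0. C and A advance.
Runoff: C is ranked above A on 13 ballots, A above C on 22.

A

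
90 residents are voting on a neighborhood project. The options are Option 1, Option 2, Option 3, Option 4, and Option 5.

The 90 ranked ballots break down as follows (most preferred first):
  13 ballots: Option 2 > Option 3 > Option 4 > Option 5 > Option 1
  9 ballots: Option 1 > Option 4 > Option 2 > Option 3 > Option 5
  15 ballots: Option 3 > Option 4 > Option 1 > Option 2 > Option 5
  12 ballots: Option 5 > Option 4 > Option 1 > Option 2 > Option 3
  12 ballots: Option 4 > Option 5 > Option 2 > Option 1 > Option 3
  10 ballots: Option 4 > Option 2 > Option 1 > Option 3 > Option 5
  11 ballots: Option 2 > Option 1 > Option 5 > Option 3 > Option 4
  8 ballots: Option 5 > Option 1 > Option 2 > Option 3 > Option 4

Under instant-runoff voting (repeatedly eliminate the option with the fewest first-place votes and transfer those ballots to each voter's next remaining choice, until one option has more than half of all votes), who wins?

Option 4

Round 1: Option 1 9, Option 2 24, Option 3 15, Option 4 22, Option 5 20. Option 1 eliminated.
Round 2: Option 2 24, Option 3 15, Option 4 31, Option 5 20. Option 3 eliminated.
Round 3: Option 2 24, Option 4 46, Option 5 20. Option 4 has a majority (≥46).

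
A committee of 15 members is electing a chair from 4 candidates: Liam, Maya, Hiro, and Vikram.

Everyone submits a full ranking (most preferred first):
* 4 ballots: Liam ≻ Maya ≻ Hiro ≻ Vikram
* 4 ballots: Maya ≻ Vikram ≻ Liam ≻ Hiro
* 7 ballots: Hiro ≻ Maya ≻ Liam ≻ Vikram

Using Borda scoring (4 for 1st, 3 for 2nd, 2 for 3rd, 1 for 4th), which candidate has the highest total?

Liam: 4×4 + 4×2 + 7×2 = 38
Maya: 4×3 + 4×4 + 7×3 = 49
Hiro: 4×2 + 4×1 + 7×4 = 40
Vikram: 4×1 + 4×3 + 7×1 = 23

Maya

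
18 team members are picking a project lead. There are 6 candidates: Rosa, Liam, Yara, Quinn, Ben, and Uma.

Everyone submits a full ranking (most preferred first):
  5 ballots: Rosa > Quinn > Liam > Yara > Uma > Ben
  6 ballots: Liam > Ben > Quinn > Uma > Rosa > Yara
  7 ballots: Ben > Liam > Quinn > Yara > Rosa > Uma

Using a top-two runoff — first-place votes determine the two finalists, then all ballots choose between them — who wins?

Round 1 first-place votes: Rosa 5, Liam 6, Yara 0, Quinn 0, Ben 7, Uma 0. Ben and Liam advance.
Runoff: Ben is ranked above Liam on 7 ballots, Liam above Ben on 11.

Liam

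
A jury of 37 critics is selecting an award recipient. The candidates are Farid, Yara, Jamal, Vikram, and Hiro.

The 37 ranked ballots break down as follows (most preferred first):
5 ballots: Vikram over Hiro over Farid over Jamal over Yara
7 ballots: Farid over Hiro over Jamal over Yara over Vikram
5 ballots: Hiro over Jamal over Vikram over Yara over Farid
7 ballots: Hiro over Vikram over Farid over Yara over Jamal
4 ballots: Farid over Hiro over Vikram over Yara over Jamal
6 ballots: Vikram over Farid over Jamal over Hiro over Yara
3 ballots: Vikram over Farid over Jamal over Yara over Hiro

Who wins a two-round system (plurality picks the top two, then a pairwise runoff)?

Hiro

Round 1 first-place votes: Farid 11, Yara 0, Jamal 0, Vikram 14, Hiro 12. Vikram and Hiro advance.
Runoff: Vikram is ranked above Hiro on 14 ballots, Hiro above Vikram on 23.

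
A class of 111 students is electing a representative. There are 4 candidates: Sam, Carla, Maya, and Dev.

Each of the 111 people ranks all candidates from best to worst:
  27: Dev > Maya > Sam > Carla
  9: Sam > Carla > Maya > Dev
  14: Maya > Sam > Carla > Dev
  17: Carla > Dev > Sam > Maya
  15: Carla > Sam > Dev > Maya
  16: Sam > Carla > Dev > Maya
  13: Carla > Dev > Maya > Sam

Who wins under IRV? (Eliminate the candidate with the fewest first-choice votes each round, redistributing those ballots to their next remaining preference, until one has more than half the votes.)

Sam

Round 1: Sam 25, Carla 45, Maya 14, Dev 27. Maya eliminated.
Round 2: Sam 39, Carla 45, Dev 27. Dev eliminated.
Round 3: Sam 66, Carla 45. Sam has a majority (≥56).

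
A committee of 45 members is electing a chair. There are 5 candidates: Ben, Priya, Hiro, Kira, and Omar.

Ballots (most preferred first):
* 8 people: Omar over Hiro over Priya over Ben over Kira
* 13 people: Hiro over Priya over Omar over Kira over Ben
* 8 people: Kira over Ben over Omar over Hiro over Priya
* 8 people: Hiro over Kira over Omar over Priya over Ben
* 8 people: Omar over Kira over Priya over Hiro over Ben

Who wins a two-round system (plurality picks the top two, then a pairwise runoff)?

Omar

Round 1 first-place votes: Ben 0, Priya 0, Hiro 21, Kira 8, Omar 16. Hiro and Omar advance.
Runoff: Hiro is ranked above Omar on 21 ballots, Omar above Hiro on 24.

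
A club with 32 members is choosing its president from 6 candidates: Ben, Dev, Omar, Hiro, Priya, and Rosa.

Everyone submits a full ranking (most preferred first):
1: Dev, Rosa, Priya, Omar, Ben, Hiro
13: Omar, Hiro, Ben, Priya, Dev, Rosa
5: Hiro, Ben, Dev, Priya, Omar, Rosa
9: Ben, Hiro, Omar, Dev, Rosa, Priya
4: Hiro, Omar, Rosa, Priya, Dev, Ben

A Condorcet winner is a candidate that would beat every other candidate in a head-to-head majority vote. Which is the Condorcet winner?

Hiro

Hiro vs Ben: 22–10
Hiro vs Dev: 31–1
Hiro vs Omar: 18–14
Hiro vs Priya: 31–1
Hiro vs Rosa: 31–1
Hiro beats every other candidate.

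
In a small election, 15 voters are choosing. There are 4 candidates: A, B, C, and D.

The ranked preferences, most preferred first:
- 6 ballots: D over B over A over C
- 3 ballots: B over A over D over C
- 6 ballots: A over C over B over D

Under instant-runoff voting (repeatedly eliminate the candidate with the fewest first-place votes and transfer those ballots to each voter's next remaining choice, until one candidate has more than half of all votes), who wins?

Round 1: A 6, B 3, C 0, D 6. C eliminated.
Round 2: A 6, B 3, D 6. B eliminated.
Round 3: A 9, D 6. A has a majority (≥8).

A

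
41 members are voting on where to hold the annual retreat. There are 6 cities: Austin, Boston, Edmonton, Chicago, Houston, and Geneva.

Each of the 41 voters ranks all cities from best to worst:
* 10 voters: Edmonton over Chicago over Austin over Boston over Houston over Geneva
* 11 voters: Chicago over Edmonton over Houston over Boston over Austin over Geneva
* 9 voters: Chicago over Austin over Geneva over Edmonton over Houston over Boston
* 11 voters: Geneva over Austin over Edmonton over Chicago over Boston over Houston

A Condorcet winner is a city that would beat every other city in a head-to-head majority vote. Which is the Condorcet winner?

Edmonton

Edmonton vs Austin: 21–20
Edmonton vs Boston: 41–0
Edmonton vs Chicago: 21–20
Edmonton vs Houston: 41–0
Edmonton vs Geneva: 21–20
Edmonton beats every other city.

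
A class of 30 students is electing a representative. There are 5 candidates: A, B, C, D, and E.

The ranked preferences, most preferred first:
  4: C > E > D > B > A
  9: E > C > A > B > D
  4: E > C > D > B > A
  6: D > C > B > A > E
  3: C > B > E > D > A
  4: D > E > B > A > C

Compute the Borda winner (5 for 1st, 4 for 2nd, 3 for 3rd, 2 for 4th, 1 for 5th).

A: 4×1 + 9×3 + 4×1 + 6×2 + 3×1 + 4×2 = 58
B: 4×2 + 9×2 + 4×2 + 6×3 + 3×4 + 4×3 = 76
C: 4×5 + 9×4 + 4×4 + 6×4 + 3×5 + 4×1 = 115
D: 4×3 + 9×1 + 4×3 + 6×5 + 3×2 + 4×5 = 89
E: 4×4 + 9×5 + 4×5 + 6×1 + 3×3 + 4×4 = 112

C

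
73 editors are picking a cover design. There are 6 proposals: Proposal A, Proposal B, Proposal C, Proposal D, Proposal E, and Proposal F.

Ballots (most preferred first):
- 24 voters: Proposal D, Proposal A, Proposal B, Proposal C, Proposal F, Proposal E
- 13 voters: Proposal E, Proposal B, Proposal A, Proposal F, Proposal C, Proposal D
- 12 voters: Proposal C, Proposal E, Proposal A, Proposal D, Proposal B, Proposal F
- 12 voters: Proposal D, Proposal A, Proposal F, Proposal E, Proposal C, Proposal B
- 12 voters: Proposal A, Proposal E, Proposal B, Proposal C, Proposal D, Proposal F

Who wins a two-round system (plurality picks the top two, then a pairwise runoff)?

Round 1 first-place votes: Proposal A 12, Proposal B 0, Proposal C 12, Proposal D 36, Proposal E 13, Proposal F 0. Proposal D and Proposal E advance.
Runoff: Proposal D is ranked above Proposal E on 36 ballots, Proposal E above Proposal D on 37.

Proposal E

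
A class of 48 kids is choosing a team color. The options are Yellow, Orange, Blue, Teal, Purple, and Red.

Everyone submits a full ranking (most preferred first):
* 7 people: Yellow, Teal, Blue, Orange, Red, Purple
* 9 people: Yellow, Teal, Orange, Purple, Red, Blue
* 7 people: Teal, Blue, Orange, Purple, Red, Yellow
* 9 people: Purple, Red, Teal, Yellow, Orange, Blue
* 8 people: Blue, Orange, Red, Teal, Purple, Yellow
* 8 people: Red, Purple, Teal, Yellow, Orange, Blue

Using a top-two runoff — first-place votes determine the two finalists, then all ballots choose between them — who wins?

Round 1 first-place votes: Yellow 16, Orange 0, Blue 8, Teal 7, Purple 9, Red 8. Yellow and Purple advance.
Runoff: Yellow is ranked above Purple on 16 ballots, Purple above Yellow on 32.

Purple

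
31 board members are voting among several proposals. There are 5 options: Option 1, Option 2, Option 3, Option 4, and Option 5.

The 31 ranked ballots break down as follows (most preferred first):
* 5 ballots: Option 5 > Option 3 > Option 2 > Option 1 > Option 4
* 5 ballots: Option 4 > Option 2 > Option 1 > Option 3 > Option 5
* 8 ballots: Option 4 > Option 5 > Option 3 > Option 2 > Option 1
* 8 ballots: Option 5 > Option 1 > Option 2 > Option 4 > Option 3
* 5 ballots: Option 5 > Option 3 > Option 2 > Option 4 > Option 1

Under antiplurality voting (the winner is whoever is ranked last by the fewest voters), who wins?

Last-place votes: Option 1 13, Option 2 0, Option 3 8, Option 4 5, Option 5 5.

Option 2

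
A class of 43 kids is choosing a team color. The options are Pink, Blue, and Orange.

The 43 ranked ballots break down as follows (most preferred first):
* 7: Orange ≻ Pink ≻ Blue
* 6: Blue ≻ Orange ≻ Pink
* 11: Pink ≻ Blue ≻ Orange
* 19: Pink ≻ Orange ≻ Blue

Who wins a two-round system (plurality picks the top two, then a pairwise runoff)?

Pink

Round 1 first-place votes: Pink 30, Blue 6, Orange 7. Pink and Orange advance.
Runoff: Pink is ranked above Orange on 30 ballots, Orange above Pink on 13.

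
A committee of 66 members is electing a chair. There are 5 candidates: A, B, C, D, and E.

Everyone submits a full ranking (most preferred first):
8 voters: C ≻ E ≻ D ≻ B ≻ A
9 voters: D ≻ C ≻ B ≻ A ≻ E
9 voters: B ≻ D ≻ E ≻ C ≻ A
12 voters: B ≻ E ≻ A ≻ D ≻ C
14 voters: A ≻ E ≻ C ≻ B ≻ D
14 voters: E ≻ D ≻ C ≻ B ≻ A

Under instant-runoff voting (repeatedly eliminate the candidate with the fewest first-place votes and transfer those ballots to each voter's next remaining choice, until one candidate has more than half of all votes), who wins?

E

Round 1: A 14, B 21, C 8, D 9, E 14. C eliminated.
Round 2: A 14, B 21, D 9, E 22. D eliminated.
Round 3: A 14, B 30, E 22. A eliminated.
Round 4: B 30, E 36. E has a majority (≥34).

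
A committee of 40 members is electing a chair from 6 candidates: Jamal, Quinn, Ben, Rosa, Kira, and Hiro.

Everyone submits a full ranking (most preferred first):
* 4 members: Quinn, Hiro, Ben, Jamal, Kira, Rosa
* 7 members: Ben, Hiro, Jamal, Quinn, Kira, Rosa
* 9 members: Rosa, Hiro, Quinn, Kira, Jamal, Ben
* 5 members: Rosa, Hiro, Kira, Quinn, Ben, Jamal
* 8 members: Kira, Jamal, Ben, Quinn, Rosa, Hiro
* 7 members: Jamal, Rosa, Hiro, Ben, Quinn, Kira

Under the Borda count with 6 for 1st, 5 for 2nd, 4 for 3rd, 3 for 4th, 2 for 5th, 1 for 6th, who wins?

Hiro

Jamal: 4×3 + 7×4 + 9×2 + 5×1 + 8×5 + 7×6 = 145
Quinn: 4×6 + 7×3 + 9×4 + 5×3 + 8×3 + 7×2 = 134
Ben: 4×4 + 7×6 + 9×1 + 5×2 + 8×4 + 7×3 = 130
Rosa: 4×1 + 7×1 + 9×6 + 5×6 + 8×2 + 7×5 = 146
Kira: 4×2 + 7×2 + 9×3 + 5×4 + 8×6 + 7×1 = 124
Hiro: 4×5 + 7×5 + 9×5 + 5×5 + 8×1 + 7×4 = 161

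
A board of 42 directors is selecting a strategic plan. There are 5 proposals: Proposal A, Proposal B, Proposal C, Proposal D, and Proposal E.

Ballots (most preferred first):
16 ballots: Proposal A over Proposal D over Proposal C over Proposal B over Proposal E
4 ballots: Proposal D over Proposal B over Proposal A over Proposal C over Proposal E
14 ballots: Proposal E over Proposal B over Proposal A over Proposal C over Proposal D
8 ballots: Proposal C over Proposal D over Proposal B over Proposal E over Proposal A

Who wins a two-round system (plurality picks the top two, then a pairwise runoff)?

Round 1 first-place votes: Proposal A 16, Proposal B 0, Proposal C 8, Proposal D 4, Proposal E 14. Proposal A and Proposal E advance.
Runoff: Proposal A is ranked above Proposal E on 20 ballots, Proposal E above Proposal A on 22.

Proposal E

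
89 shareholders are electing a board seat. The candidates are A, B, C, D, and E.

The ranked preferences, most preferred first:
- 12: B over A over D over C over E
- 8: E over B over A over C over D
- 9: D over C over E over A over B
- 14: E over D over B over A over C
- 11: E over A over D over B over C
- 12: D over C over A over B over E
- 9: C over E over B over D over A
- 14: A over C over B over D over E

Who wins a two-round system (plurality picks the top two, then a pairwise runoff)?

D

Round 1 first-place votes: A 14, B 12, C 9, D 21, E 33. E and D advance.
Runoff: E is ranked above D on 42 ballots, D above E on 47.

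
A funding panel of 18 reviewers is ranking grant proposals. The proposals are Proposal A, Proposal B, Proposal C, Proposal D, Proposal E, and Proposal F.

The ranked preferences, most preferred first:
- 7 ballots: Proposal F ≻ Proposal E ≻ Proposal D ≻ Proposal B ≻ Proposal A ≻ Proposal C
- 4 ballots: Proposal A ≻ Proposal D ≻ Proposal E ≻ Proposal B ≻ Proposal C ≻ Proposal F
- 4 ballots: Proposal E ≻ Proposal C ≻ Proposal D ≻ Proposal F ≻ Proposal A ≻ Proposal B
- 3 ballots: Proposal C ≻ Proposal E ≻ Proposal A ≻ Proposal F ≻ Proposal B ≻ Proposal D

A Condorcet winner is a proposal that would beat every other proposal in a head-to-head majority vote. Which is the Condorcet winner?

Proposal E vs Proposal A: 14–4
Proposal E vs Proposal B: 18–0
Proposal E vs Proposal C: 15–3
Proposal E vs Proposal D: 14–4
Proposal E vs Proposal F: 11–7
Proposal E beats every other proposal.

Proposal E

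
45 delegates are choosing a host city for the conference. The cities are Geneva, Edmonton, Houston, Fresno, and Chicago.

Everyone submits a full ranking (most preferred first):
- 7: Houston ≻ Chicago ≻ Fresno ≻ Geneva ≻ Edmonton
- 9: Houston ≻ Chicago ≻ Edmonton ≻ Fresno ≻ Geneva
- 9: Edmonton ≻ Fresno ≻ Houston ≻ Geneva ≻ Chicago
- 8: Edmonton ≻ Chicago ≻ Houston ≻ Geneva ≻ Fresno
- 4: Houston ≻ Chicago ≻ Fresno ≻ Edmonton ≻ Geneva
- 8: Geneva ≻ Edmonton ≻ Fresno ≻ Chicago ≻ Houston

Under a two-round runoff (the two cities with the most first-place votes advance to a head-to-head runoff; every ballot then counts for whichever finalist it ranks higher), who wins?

Edmonton

Round 1 first-place votes: Geneva 8, Edmonton 17, Houston 20, Fresno 0, Chicago 0. Houston and Edmonton advance.
Runoff: Houston is ranked above Edmonton on 20 ballots, Edmonton above Houston on 25.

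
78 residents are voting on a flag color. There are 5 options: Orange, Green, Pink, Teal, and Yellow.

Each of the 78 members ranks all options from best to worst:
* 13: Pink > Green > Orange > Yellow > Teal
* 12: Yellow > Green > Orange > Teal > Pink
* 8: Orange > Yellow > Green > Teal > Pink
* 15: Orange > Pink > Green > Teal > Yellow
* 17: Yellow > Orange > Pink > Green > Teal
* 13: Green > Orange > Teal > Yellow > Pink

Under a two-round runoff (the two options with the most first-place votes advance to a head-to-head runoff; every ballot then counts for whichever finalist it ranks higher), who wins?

Round 1 first-place votes: Orange 23, Green 13, Pink 13, Teal 0, Yellow 29. Yellow and Orange advance.
Runoff: Yellow is ranked above Orange on 29 ballots, Orange above Yellow on 49.

Orange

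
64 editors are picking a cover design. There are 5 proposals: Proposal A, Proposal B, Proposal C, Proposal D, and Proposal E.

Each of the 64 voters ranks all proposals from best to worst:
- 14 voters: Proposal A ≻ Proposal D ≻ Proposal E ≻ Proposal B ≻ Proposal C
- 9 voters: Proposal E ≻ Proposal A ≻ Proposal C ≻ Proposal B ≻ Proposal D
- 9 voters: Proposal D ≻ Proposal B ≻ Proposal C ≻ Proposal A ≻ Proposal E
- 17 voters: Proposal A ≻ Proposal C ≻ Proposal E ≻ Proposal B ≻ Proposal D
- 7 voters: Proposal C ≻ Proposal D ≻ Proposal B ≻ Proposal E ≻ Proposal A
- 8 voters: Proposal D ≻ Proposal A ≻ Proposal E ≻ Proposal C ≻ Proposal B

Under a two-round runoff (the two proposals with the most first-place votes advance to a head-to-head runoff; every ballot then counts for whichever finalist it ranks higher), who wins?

Proposal A

Round 1 first-place votes: Proposal A 31, Proposal B 0, Proposal C 7, Proposal D 17, Proposal E 9. Proposal A and Proposal D advance.
Runoff: Proposal A is ranked above Proposal D on 40 ballots, Proposal D above Proposal A on 24.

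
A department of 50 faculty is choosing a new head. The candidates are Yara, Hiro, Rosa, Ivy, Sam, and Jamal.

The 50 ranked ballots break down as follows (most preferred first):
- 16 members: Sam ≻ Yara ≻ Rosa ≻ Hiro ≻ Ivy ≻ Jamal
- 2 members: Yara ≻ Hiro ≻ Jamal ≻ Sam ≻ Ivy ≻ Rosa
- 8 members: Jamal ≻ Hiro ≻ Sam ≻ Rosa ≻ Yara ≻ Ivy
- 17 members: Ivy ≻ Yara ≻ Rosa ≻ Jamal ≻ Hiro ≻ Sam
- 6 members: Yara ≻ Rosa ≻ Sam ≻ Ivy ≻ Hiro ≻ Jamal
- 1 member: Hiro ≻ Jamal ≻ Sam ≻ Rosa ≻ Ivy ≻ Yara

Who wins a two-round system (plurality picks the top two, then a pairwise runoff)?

Round 1 first-place votes: Yara 8, Hiro 1, Rosa 0, Ivy 17, Sam 16, Jamal 8. Ivy and Sam advance.
Runoff: Ivy is ranked above Sam on 17 ballots, Sam above Ivy on 33.

Sam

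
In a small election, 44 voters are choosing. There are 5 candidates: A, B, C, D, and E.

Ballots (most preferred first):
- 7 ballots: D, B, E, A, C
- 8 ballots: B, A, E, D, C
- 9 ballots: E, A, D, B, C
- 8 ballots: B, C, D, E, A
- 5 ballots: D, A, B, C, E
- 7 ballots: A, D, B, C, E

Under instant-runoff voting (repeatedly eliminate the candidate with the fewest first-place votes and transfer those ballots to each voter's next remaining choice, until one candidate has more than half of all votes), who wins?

Round 1: A 7, B 16, C 0, D 12, E 9. C eliminated.
Round 2: A 7, B 16, D 12, E 9. A eliminated.
Round 3: B 16, D 19, E 9. E eliminated.
Round 4: B 16, D 28. D has a majority (≥23).

D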